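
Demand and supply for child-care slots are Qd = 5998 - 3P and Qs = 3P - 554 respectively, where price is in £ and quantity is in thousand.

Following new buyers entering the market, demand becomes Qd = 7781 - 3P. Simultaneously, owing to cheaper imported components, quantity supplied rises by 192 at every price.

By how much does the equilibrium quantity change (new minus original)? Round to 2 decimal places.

+987.50

Solve the original market: 5998 - 3P = 3P - 554, hence P = 1092 and Q = 2722.
The shock moves the curves to Qd = 7781 - 3P and Qs = 3P - 362.
Clearing the new market: 7781 - 3P = 3P - 362, so P = 8143/6 ≈ 1357.1667 and Q = 3709.5.
ΔQ = 3709.5 − 2722 = +987.50.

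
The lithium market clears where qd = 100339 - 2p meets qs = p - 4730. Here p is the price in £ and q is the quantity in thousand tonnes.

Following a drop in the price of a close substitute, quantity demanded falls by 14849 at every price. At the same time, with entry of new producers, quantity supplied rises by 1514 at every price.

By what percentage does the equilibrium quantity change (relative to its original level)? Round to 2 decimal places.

-13.01

Before the shock: 100339 - 2p = p - 4730 ⇒ 105069 = 3p ⇒ p = 35023, q = 30293.
The new curves are qd = 85490 - 2p (demand) and qs = p - 3216 (supply).
New equilibrium: 85490 - 2p = p - 3216 ⇒ 88706 = 3p ⇒ p = 88706/3 ≈ 29568.6667, q = 79058/3 ≈ 26352.6667.
%Δq = (26352.6667 − 30293) / 30293 × 100 = -13.01%.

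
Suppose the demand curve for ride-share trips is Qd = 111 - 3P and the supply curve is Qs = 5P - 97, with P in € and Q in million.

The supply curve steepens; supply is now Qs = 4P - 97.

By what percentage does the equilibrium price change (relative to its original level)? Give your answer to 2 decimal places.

+14.29

Solve the original market: 111 - 3P = 5P - 97, hence P = 26 and Q = 33.
The shock moves the curves to Qd = 111 - 3P and Qs = 4P - 97.
Clearing the new market: 111 - 3P = 4P - 97, so P = 208/7 ≈ 29.7143 and Q = 153/7 ≈ 21.8571.
%ΔP = (29.7143 − 26) / 26 × 100 = +14.29%.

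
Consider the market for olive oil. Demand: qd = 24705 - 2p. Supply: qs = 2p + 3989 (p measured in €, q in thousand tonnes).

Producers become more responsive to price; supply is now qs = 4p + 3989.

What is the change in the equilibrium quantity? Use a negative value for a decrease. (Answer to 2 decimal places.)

+3452.67

Solve the original market: 24705 - 2p = 2p + 3989, hence p = 5179 and q = 14347.
The new curves are qd = 24705 - 2p (demand) and qs = 4p + 3989 (supply).
Equate the new curves: 24705 - 2p = 4p + 3989, giving 20716 = 6p, p = 10358/3 ≈ 3452.6667, q = 53399/3 ≈ 17799.6667.
Δq = 17799.6667 − 14347 = +3452.67.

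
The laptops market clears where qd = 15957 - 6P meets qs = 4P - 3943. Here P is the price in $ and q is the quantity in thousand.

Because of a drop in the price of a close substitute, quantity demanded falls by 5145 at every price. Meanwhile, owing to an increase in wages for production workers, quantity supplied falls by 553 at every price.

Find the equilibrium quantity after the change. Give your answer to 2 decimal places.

Before the shock: 15957 - 6P = 4P - 3943 ⇒ 19900 = 10P ⇒ P = 1990, q = 4017.
The shock moves the curves to qd = 10812 - 6P and qs = 4P - 4496.
Clearing the new market: 10812 - 6P = 4P - 4496, so P = 1530.8 and q = 1627.2.

1627.20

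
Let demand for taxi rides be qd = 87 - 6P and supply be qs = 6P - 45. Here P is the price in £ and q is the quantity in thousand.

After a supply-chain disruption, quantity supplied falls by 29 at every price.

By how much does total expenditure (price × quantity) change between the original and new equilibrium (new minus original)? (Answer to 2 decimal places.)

Before the shock: 87 - 6P = 6P - 45 ⇒ 132 = 12P ⇒ P = 11, q = 21.
With the change applied: demand qd = 87 - 6P, supply qs = 6P - 74.
New equilibrium: 87 - 6P = 6P - 74 ⇒ 161 = 12P ⇒ P = 161/12 ≈ 13.4167, q = 6.5.
Expenditure moves from 11×21 = 231 to 13.4167×6.5 = 87.2083; change = -143.79.

-143.79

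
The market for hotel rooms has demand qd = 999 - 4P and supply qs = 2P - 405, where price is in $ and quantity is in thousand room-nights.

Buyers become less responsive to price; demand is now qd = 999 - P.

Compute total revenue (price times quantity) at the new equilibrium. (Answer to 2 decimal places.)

248508.00

Original equilibrium: 999 - 4P = 2P - 405 gives 1404 = 6P, so P = 234 and q = 63.
With the change applied: demand qd = 999 - P, supply qs = 2P - 405.
Clearing the new market: 999 - P = 2P - 405, so P = 468 and q = 531.
New expenditure = 468 × 531 = 248508.00.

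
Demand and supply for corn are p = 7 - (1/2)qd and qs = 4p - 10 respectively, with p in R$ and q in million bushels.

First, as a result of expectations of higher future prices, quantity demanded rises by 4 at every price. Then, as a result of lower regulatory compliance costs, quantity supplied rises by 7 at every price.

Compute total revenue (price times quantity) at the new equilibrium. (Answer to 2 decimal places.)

Before the shock: 14 - 2p = 4p - 10 ⇒ 24 = 6p ⇒ p = 4, q = 6.
With the change applied: demand qd = 18 - 2p, supply qs = 4p - 3.
Setting them equal: 18 - 2p = 4p - 3 → 21 = 6p, so p = 3.5 and q = 11.
New expenditure = 3.5 × 11 = 38.50.

38.50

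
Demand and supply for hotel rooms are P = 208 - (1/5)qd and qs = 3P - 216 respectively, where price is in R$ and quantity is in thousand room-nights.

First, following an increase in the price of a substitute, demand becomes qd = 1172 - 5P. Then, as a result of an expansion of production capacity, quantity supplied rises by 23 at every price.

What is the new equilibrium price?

170.625

Original equilibrium: 1040 - 5P = 3P - 216 gives 1256 = 8P, so P = 157 and q = 255.
The new curves are qd = 1172 - 5P (demand) and qs = 3P - 193 (supply).
Equate the new curves: 1172 - 5P = 3P - 193, giving 1365 = 8P, P = 170.625, q = 318.875.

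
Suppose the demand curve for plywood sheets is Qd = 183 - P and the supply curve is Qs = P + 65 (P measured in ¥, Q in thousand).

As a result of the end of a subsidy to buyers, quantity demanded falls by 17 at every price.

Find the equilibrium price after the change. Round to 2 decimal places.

50.50

Solve the original market: 183 - P = P + 65, hence P = 59 and Q = 124.
With the change applied: demand Qd = 166 - P, supply Qs = P + 65.
Equate the new curves: 166 - P = P + 65, giving 101 = 2P, P = 50.5, Q = 115.5.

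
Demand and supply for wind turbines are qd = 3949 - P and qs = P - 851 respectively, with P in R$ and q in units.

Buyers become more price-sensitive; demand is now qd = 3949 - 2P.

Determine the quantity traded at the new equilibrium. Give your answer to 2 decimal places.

749.00

Solve the original market: 3949 - P = P - 851, hence P = 2400 and q = 1549.
The shock moves the curves to qd = 3949 - 2P and qs = P - 851.
Equate the new curves: 3949 - 2P = P - 851, giving 4800 = 3P, P = 1600, q = 749.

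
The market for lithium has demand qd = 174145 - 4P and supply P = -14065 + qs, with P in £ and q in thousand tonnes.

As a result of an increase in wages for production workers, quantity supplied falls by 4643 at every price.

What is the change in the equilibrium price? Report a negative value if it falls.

Before the shock: 174145 - 4P = P + 14065 ⇒ 160080 = 5P ⇒ P = 32016, q = 46081.
With the change applied: demand qd = 174145 - 4P, supply qs = P + 9422.
Clearing the new market: 174145 - 4P = P + 9422, so P = 32944.6 and q = 42366.6.
ΔP = 32944.6 − 32016 = +928.6.

+928.6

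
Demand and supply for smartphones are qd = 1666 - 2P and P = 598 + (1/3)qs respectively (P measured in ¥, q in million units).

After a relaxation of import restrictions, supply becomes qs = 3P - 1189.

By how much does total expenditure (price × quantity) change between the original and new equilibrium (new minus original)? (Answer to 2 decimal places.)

Original equilibrium: 1666 - 2P = 3P - 1794 gives 3460 = 5P, so P = 692 and q = 282.
After the shift, demand is qd = 1666 - 2P and supply is qs = 3P - 1189.
Clearing the new market: 1666 - 2P = 3P - 1189, so P = 571 and q = 524.
Expenditure moves from 692×282 = 195144 to 571×524 = 299204; change = +104060.00.

+104060.00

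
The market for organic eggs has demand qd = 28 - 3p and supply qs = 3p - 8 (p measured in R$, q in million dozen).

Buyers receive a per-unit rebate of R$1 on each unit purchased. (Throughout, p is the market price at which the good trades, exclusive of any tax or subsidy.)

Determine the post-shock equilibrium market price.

6.5

Initially, 28 - 3p = 3p - 8, so 36 = 6p and p = 6, q = 10.
Since buyers' out-of-pocket price is the market price minus the rebate, the effective demand curve becomes qd = 31 - 3p.
Clearing the new market: 31 - 3p = 3p - 8, so p = 6.5 and q = 11.5.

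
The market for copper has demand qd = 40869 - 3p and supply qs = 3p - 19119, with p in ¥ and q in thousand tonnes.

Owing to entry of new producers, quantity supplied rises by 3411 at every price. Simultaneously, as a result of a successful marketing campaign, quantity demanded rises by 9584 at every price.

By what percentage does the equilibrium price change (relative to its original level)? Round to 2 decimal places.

Initially, 40869 - 3p = 3p - 19119, so 59988 = 6p and p = 9998, q = 10875.
The shock moves the curves to qd = 50453 - 3p and qs = 3p - 15708.
Setting them equal: 50453 - 3p = 3p - 15708 → 66161 = 6p, so p = 66161/6 ≈ 11026.8333 and q = 17372.5.
%Δp = (11026.8333 − 9998) / 9998 × 100 = +10.29%.

+10.29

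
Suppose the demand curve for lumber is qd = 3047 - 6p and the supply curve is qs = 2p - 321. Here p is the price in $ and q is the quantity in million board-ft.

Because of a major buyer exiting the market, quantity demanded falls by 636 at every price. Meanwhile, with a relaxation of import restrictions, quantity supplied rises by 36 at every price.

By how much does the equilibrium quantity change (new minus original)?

Original equilibrium: 3047 - 6p = 2p - 321 gives 3368 = 8p, so p = 421 and q = 521.
After the shift, demand is qd = 2411 - 6p and supply is qs = 2p - 285.
New equilibrium: 2411 - 6p = 2p - 285 ⇒ 2696 = 8p ⇒ p = 337, q = 389.
Δq = 389 − 521 = -132.

-132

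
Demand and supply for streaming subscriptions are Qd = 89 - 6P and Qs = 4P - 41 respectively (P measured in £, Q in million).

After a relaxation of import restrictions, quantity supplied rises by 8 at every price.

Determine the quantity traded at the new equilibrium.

15.8

Initially, 89 - 6P = 4P - 41, so 130 = 10P and P = 13, Q = 11.
The new curves are Qd = 89 - 6P (demand) and Qs = 4P - 33 (supply).
Equate the new curves: 89 - 6P = 4P - 33, giving 122 = 10P, P = 12.2, Q = 15.8.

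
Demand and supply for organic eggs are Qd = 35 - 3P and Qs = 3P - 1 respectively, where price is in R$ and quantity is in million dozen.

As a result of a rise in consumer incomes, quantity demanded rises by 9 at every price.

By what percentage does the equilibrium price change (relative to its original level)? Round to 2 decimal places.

Before the shock: 35 - 3P = 3P - 1 ⇒ 36 = 6P ⇒ P = 6, Q = 17.
The shock moves the curves to Qd = 44 - 3P and Qs = 3P - 1.
New equilibrium: 44 - 3P = 3P - 1 ⇒ 45 = 6P ⇒ P = 7.5, Q = 21.5.
%ΔP = (7.5 − 6) / 6 × 100 = +25.00%.

+25.00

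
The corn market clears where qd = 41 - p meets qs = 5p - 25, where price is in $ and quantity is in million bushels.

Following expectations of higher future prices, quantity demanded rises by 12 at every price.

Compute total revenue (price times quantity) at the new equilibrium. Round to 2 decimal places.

520.00

Solve the original market: 41 - p = 5p - 25, hence p = 11 and q = 30.
The shock moves the curves to qd = 53 - p and qs = 5p - 25.
New equilibrium: 53 - p = 5p - 25 ⇒ 78 = 6p ⇒ p = 13, q = 40.
New expenditure = 13 × 40 = 520.00.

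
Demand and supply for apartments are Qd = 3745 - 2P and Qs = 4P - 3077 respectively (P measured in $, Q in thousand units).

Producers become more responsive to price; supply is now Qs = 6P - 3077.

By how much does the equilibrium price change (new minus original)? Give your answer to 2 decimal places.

Original equilibrium: 3745 - 2P = 4P - 3077 gives 6822 = 6P, so P = 1137 and Q = 1471.
With the change applied: demand Qd = 3745 - 2P, supply Qs = 6P - 3077.
Equate the new curves: 3745 - 2P = 6P - 3077, giving 6822 = 8P, P = 852.75, Q = 2039.5.
ΔP = 852.75 − 1137 = -284.25.

-284.25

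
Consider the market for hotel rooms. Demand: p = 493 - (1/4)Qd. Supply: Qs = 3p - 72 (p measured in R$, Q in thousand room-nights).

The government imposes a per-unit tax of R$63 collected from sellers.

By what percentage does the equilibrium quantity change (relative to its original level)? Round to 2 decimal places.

-13.43

Before the shock: 1972 - 4p = 3p - 72 ⇒ 2044 = 7p ⇒ p = 292, Q = 804.
Since sellers keep the price net of the tax, the effective supply curve becomes Qs = 3p - 261.
Equate the new curves: 1972 - 4p = 3p - 261, giving 2233 = 7p, p = 319, Q = 696.
%ΔQ = (696 − 804) / 804 × 100 = -13.43%.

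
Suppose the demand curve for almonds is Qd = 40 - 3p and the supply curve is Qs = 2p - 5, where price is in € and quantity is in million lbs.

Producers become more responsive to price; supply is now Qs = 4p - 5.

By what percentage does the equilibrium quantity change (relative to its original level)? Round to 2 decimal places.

+59.34

Before the shock: 40 - 3p = 2p - 5 ⇒ 45 = 5p ⇒ p = 9, Q = 13.
The new curves are Qd = 40 - 3p (demand) and Qs = 4p - 5 (supply).
Equate the new curves: 40 - 3p = 4p - 5, giving 45 = 7p, p = 45/7 ≈ 6.4286, Q = 145/7 ≈ 20.7143.
%ΔQ = (20.7143 − 13) / 13 × 100 = +59.34%.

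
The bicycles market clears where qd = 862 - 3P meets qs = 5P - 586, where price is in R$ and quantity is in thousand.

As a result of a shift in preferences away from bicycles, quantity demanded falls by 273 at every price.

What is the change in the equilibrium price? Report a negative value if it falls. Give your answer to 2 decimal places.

-34.13

Before the shock: 862 - 3P = 5P - 586 ⇒ 1448 = 8P ⇒ P = 181, q = 319.
After the shift, demand is qd = 589 - 3P and supply is qs = 5P - 586.
Equate the new curves: 589 - 3P = 5P - 586, giving 1175 = 8P, P = 146.875, q = 148.375.
ΔP = 146.875 − 181 = -34.13.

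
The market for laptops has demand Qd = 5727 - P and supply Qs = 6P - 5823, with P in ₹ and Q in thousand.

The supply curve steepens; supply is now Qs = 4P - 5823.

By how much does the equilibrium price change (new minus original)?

+660

Initially, 5727 - P = 6P - 5823, so 11550 = 7P and P = 1650, Q = 4077.
The new curves are Qd = 5727 - P (demand) and Qs = 4P - 5823 (supply).
New equilibrium: 5727 - P = 4P - 5823 ⇒ 11550 = 5P ⇒ P = 2310, Q = 3417.
ΔP = 2310 − 1650 = +660.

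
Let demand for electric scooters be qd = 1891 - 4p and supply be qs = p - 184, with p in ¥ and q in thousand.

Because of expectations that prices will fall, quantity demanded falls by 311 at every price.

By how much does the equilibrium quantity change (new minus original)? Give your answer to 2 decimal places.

Initially, 1891 - 4p = p - 184, so 2075 = 5p and p = 415, q = 231.
After the shift, demand is qd = 1580 - 4p and supply is qs = p - 184.
Equate the new curves: 1580 - 4p = p - 184, giving 1764 = 5p, p = 352.8, q = 168.8.
Δq = 168.8 − 231 = -62.20.

-62.20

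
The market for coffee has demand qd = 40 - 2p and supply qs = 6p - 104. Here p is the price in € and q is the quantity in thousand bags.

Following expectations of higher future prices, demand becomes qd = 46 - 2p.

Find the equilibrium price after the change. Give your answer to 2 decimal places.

Solve the original market: 40 - 2p = 6p - 104, hence p = 18 and q = 4.
With the change applied: demand qd = 46 - 2p, supply qs = 6p - 104.
Setting them equal: 46 - 2p = 6p - 104 → 150 = 8p, so p = 18.75 and q = 8.5.

18.75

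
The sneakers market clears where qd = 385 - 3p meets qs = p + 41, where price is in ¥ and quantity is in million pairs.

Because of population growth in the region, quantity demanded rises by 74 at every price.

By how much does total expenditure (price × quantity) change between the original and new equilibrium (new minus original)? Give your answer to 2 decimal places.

Initially, 385 - 3p = p + 41, so 344 = 4p and p = 86, q = 127.
The new curves are qd = 459 - 3p (demand) and qs = p + 41 (supply).
Clearing the new market: 459 - 3p = p + 41, so p = 104.5 and q = 145.5.
Expenditure moves from 86×127 = 10922 to 104.5×145.5 = 15204.75; change = +4282.75.

+4282.75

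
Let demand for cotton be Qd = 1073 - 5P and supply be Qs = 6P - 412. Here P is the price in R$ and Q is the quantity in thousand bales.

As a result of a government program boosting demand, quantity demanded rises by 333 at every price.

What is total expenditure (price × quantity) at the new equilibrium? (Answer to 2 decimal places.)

95798.08

Before the shock: 1073 - 5P = 6P - 412 ⇒ 1485 = 11P ⇒ P = 135, Q = 398.
The shock moves the curves to Qd = 1406 - 5P and Qs = 6P - 412.
Clearing the new market: 1406 - 5P = 6P - 412, so P = 1818/11 ≈ 165.2727 and Q = 6376/11 ≈ 579.6364.
New expenditure = 165.2727 × 579.6364 = 95798.08.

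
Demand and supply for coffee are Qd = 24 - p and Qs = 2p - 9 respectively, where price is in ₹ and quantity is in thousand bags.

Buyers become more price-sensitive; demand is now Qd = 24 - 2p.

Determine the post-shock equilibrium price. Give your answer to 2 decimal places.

Solve the original market: 24 - p = 2p - 9, hence p = 11 and Q = 13.
The new curves are Qd = 24 - 2p (demand) and Qs = 2p - 9 (supply).
Clearing the new market: 24 - 2p = 2p - 9, so p = 8.25 and Q = 7.5.

8.25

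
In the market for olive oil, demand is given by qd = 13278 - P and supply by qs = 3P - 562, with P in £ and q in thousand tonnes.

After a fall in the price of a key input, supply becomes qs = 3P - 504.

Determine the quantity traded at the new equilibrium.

9832.5

Solve the original market: 13278 - P = 3P - 562, hence P = 3460 and q = 9818.
The new curves are qd = 13278 - P (demand) and qs = 3P - 504 (supply).
New equilibrium: 13278 - P = 3P - 504 ⇒ 13782 = 4P ⇒ P = 3445.5, q = 9832.5.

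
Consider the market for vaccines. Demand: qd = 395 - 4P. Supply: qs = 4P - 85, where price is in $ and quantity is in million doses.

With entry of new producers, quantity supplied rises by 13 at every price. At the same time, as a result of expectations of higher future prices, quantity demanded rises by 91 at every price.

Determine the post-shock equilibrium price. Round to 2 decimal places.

Original equilibrium: 395 - 4P = 4P - 85 gives 480 = 8P, so P = 60 and q = 155.
The new curves are qd = 486 - 4P (demand) and qs = 4P - 72 (supply).
Equate the new curves: 486 - 4P = 4P - 72, giving 558 = 8P, P = 69.75, q = 207.

69.75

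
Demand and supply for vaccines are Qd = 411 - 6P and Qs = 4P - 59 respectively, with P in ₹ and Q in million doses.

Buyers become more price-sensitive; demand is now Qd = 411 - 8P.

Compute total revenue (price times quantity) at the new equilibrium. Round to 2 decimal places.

3825.28

Before the shock: 411 - 6P = 4P - 59 ⇒ 470 = 10P ⇒ P = 47, Q = 129.
The new curves are Qd = 411 - 8P (demand) and Qs = 4P - 59 (supply).
Clearing the new market: 411 - 8P = 4P - 59, so P = 235/6 ≈ 39.1667 and Q = 293/3 ≈ 97.6667.
New expenditure = 39.1667 × 97.6667 = 3825.28.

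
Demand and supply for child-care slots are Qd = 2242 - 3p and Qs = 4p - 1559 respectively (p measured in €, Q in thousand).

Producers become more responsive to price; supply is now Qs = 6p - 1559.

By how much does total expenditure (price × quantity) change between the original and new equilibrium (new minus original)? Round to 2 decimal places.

+78916.00

Solve the original market: 2242 - 3p = 4p - 1559, hence p = 543 and Q = 613.
After the shift, demand is Qd = 2242 - 3p and supply is Qs = 6p - 1559.
Setting them equal: 2242 - 3p = 6p - 1559 → 3801 = 9p, so p = 1267/3 ≈ 422.3333 and Q = 975.
Expenditure moves from 543×613 = 332859 to 422.3333×975 = 411775; change = +78916.00.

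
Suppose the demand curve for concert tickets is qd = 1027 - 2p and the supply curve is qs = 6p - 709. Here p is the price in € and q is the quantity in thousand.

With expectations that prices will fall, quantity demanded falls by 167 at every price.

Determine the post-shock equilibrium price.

Initially, 1027 - 2p = 6p - 709, so 1736 = 8p and p = 217, q = 593.
With the change applied: demand qd = 860 - 2p, supply qs = 6p - 709.
New equilibrium: 860 - 2p = 6p - 709 ⇒ 1569 = 8p ⇒ p = 196.125, q = 467.75.

196.125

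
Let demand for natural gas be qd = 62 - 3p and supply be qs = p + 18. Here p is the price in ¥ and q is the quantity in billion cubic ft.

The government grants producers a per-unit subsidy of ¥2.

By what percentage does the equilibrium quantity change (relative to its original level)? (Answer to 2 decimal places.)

+5.17

Original equilibrium: 62 - 3p = p + 18 gives 44 = 4p, so p = 11 and q = 29.
Since sellers receive the price plus the subsidy, the effective supply curve becomes qs = p + 20.
Equate the new curves: 62 - 3p = p + 20, giving 42 = 4p, p = 10.5, q = 30.5.
%Δq = (30.5 − 29) / 29 × 100 = +5.17%.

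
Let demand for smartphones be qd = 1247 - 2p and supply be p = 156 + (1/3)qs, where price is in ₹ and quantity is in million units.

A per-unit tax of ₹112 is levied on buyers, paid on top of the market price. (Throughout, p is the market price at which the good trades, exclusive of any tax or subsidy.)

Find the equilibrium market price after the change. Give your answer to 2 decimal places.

298.20

Original equilibrium: 1247 - 2p = 3p - 468 gives 1715 = 5p, so p = 343 and q = 561.
Since buyers pay the price plus the tax, the effective demand curve becomes qd = 1023 - 2p.
Equate the new curves: 1023 - 2p = 3p - 468, giving 1491 = 5p, p = 298.2, q = 426.6.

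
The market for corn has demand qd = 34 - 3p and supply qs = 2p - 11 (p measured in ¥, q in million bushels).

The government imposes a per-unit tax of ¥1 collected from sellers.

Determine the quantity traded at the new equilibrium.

Initially, 34 - 3p = 2p - 11, so 45 = 5p and p = 9, q = 7.
Since sellers keep the price net of the tax, the effective supply curve becomes qs = 2p - 13.
Clearing the new market: 34 - 3p = 2p - 13, so p = 9.4 and q = 5.8.

5.8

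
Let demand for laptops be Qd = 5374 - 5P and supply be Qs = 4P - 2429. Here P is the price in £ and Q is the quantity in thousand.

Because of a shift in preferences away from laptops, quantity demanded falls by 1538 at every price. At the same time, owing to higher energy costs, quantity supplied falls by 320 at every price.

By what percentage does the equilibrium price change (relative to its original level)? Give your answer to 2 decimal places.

-15.61

Before the shock: 5374 - 5P = 4P - 2429 ⇒ 7803 = 9P ⇒ P = 867, Q = 1039.
The shock moves the curves to Qd = 3836 - 5P and Qs = 4P - 2749.
New equilibrium: 3836 - 5P = 4P - 2749 ⇒ 6585 = 9P ⇒ P = 2195/3 ≈ 731.6667, Q = 533/3 ≈ 177.6667.
%ΔP = (731.6667 − 867) / 867 × 100 = -15.61%.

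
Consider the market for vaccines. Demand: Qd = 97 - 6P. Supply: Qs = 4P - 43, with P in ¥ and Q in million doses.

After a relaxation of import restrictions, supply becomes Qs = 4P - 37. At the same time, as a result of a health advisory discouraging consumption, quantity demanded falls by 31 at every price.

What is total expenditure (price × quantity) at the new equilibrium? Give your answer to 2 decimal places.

43.26

Original equilibrium: 97 - 6P = 4P - 43 gives 140 = 10P, so P = 14 and Q = 13.
After the shift, demand is Qd = 66 - 6P and supply is Qs = 4P - 37.
Equate the new curves: 66 - 6P = 4P - 37, giving 103 = 10P, P = 10.3, Q = 4.2.
New expenditure = 10.3 × 4.2 = 43.26.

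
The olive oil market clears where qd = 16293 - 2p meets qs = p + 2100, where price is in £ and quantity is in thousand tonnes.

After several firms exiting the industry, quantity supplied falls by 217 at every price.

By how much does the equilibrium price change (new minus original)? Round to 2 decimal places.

+72.33

Before the shock: 16293 - 2p = p + 2100 ⇒ 14193 = 3p ⇒ p = 4731, q = 6831.
The new curves are qd = 16293 - 2p (demand) and qs = p + 1883 (supply).
Setting them equal: 16293 - 2p = p + 1883 → 14410 = 3p, so p = 14410/3 ≈ 4803.3333 and q = 20059/3 ≈ 6686.3333.
Δp = 4803.3333 − 4731 = +72.33.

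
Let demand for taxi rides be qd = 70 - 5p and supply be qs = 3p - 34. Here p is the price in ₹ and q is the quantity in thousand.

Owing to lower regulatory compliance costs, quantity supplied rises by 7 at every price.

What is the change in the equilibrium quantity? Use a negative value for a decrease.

+4.375

Before the shock: 70 - 5p = 3p - 34 ⇒ 104 = 8p ⇒ p = 13, q = 5.
The new curves are qd = 70 - 5p (demand) and qs = 3p - 27 (supply).
Clearing the new market: 70 - 5p = 3p - 27, so p = 12.125 and q = 9.375.
Δq = 9.375 − 5 = +4.375.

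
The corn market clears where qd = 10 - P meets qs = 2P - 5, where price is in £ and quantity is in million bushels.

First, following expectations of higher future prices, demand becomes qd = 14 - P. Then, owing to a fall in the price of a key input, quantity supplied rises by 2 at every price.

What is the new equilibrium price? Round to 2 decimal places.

Initially, 10 - P = 2P - 5, so 15 = 3P and P = 5, q = 5.
With the change applied: demand qd = 14 - P, supply qs = 2P - 3.
Clearing the new market: 14 - P = 2P - 3, so P = 17/3 ≈ 5.6667 and q = 25/3 ≈ 8.3333.

5.67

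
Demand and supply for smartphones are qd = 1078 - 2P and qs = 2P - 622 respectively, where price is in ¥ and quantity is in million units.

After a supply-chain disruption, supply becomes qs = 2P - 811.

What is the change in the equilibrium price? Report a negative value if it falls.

+47.25

Before the shock: 1078 - 2P = 2P - 622 ⇒ 1700 = 4P ⇒ P = 425, q = 228.
The shock moves the curves to qd = 1078 - 2P and qs = 2P - 811.
Clearing the new market: 1078 - 2P = 2P - 811, so P = 472.25 and q = 133.5.
ΔP = 472.25 − 425 = +47.25.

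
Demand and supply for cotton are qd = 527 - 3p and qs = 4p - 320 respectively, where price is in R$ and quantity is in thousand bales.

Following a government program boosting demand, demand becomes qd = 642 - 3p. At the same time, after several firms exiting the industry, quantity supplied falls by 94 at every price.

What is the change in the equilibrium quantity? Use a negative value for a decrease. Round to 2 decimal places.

+25.43

Original equilibrium: 527 - 3p = 4p - 320 gives 847 = 7p, so p = 121 and q = 164.
The new curves are qd = 642 - 3p (demand) and qs = 4p - 414 (supply).
Setting them equal: 642 - 3p = 4p - 414 → 1056 = 7p, so p = 1056/7 ≈ 150.8571 and q = 1326/7 ≈ 189.4286.
Δq = 189.4286 − 164 = +25.43.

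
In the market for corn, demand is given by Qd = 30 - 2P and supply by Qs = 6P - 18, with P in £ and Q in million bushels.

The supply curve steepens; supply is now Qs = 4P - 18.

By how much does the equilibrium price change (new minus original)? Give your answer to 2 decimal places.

+2.00

Before the shock: 30 - 2P = 6P - 18 ⇒ 48 = 8P ⇒ P = 6, Q = 18.
The shock moves the curves to Qd = 30 - 2P and Qs = 4P - 18.
New equilibrium: 30 - 2P = 4P - 18 ⇒ 48 = 6P ⇒ P = 8, Q = 14.
ΔP = 8 − 6 = +2.00.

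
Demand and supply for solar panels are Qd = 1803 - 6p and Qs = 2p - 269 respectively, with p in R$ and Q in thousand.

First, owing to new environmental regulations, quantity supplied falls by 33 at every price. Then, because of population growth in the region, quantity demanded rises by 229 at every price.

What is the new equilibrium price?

Before the shock: 1803 - 6p = 2p - 269 ⇒ 2072 = 8p ⇒ p = 259, Q = 249.
With the change applied: demand Qd = 2032 - 6p, supply Qs = 2p - 302.
Setting them equal: 2032 - 6p = 2p - 302 → 2334 = 8p, so p = 291.75 and Q = 281.5.

291.75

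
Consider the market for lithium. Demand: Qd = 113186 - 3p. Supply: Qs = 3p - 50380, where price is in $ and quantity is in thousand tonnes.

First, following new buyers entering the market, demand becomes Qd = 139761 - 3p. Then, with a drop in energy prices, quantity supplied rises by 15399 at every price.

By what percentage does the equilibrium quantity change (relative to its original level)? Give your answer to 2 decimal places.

Solve the original market: 113186 - 3p = 3p - 50380, hence p = 27261 and Q = 31403.
The shock moves the curves to Qd = 139761 - 3p and Qs = 3p - 34981.
Clearing the new market: 139761 - 3p = 3p - 34981, so p = 87371/3 ≈ 29123.6667 and Q = 52390.
%ΔQ = (52390 − 31403) / 31403 × 100 = +66.83%.

+66.83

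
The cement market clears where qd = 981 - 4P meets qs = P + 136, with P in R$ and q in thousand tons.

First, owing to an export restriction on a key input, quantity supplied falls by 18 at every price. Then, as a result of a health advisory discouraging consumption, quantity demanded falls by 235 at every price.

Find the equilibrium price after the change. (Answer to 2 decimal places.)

Before the shock: 981 - 4P = P + 136 ⇒ 845 = 5P ⇒ P = 169, q = 305.
The new curves are qd = 746 - 4P (demand) and qs = P + 118 (supply).
Equate the new curves: 746 - 4P = P + 118, giving 628 = 5P, P = 125.6, q = 243.6.

125.60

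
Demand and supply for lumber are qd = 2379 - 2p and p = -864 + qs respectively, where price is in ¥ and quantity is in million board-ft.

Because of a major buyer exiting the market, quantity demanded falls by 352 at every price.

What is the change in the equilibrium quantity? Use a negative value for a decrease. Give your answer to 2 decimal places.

Before the shock: 2379 - 2p = p + 864 ⇒ 1515 = 3p ⇒ p = 505, q = 1369.
After the shift, demand is qd = 2027 - 2p and supply is qs = p + 864.
Equate the new curves: 2027 - 2p = p + 864, giving 1163 = 3p, p = 1163/3 ≈ 387.6667, q = 3755/3 ≈ 1251.6667.
Δq = 1251.6667 − 1369 = -117.33.

-117.33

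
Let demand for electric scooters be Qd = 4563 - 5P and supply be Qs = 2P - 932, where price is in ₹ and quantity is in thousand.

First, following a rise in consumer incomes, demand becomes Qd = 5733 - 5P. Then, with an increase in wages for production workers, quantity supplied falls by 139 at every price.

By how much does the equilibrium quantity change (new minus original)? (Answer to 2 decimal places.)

Before the shock: 4563 - 5P = 2P - 932 ⇒ 5495 = 7P ⇒ P = 785, Q = 638.
The shock moves the curves to Qd = 5733 - 5P and Qs = 2P - 1071.
Equate the new curves: 5733 - 5P = 2P - 1071, giving 6804 = 7P, P = 972, Q = 873.
ΔQ = 873 − 638 = +235.00.

+235.00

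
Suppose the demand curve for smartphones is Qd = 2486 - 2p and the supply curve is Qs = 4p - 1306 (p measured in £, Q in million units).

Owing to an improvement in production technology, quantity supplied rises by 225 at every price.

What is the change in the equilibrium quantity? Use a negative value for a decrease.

+75

Initially, 2486 - 2p = 4p - 1306, so 3792 = 6p and p = 632, Q = 1222.
The shock moves the curves to Qd = 2486 - 2p and Qs = 4p - 1081.
Equate the new curves: 2486 - 2p = 4p - 1081, giving 3567 = 6p, p = 594.5, Q = 1297.
ΔQ = 1297 − 1222 = +75.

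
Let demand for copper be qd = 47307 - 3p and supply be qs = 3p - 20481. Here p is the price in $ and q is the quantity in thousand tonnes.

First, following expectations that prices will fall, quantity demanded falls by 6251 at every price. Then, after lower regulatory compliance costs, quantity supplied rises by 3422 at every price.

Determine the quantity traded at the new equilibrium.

11998.5

Solve the original market: 47307 - 3p = 3p - 20481, hence p = 11298 and q = 13413.
The shock moves the curves to qd = 41056 - 3p and qs = 3p - 17059.
Clearing the new market: 41056 - 3p = 3p - 17059, so p = 58115/6 ≈ 9685.8333 and q = 11998.5.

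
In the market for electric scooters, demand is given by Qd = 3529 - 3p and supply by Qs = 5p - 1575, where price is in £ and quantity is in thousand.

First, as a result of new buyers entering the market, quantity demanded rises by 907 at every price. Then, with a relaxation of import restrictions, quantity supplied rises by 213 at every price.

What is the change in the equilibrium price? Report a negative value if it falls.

Solve the original market: 3529 - 3p = 5p - 1575, hence p = 638 and Q = 1615.
After the shift, demand is Qd = 4436 - 3p and supply is Qs = 5p - 1362.
New equilibrium: 4436 - 3p = 5p - 1362 ⇒ 5798 = 8p ⇒ p = 724.75, Q = 2261.75.
Δp = 724.75 − 638 = +86.75.

+86.75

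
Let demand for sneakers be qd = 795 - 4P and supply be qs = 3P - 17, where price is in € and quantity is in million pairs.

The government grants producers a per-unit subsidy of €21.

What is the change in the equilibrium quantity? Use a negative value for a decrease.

+36

Initially, 795 - 4P = 3P - 17, so 812 = 7P and P = 116, q = 331.
Since sellers receive the price plus the subsidy, the effective supply curve becomes qs = 3P + 46.
Clearing the new market: 795 - 4P = 3P + 46, so P = 107 and q = 367.
Δq = 367 − 331 = +36.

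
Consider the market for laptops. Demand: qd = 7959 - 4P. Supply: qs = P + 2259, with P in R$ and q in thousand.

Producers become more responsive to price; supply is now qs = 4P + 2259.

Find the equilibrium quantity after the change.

5109

Initially, 7959 - 4P = P + 2259, so 5700 = 5P and P = 1140, q = 3399.
After the shift, demand is qd = 7959 - 4P and supply is qs = 4P + 2259.
Setting them equal: 7959 - 4P = 4P + 2259 → 5700 = 8P, so P = 712.5 and q = 5109.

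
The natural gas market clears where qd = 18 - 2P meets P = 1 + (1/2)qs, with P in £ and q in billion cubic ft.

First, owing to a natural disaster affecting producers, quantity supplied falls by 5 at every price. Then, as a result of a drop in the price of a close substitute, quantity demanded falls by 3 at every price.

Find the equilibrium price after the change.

Solve the original market: 18 - 2P = 2P - 2, hence P = 5 and q = 8.
The shock moves the curves to qd = 15 - 2P and qs = 2P - 7.
Setting them equal: 15 - 2P = 2P - 7 → 22 = 4P, so P = 5.5 and q = 4.

5.5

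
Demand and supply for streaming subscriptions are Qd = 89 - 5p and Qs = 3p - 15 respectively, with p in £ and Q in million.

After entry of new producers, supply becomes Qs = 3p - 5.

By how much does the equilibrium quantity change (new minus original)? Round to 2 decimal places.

+6.25

Initially, 89 - 5p = 3p - 15, so 104 = 8p and p = 13, Q = 24.
After the shift, demand is Qd = 89 - 5p and supply is Qs = 3p - 5.
New equilibrium: 89 - 5p = 3p - 5 ⇒ 94 = 8p ⇒ p = 11.75, Q = 30.25.
ΔQ = 30.25 − 24 = +6.25.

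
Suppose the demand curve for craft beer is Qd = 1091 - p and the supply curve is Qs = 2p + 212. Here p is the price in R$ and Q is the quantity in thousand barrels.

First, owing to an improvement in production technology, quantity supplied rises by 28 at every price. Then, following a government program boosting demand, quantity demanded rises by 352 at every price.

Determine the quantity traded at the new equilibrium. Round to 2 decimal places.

Before the shock: 1091 - p = 2p + 212 ⇒ 879 = 3p ⇒ p = 293, Q = 798.
With the change applied: demand Qd = 1443 - p, supply Qs = 2p + 240.
New equilibrium: 1443 - p = 2p + 240 ⇒ 1203 = 3p ⇒ p = 401, Q = 1042.

1042.00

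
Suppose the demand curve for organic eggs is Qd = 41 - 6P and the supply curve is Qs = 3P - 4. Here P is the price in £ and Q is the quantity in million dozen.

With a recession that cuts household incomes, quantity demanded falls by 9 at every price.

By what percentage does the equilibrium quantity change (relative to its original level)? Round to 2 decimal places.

-27.27

Original equilibrium: 41 - 6P = 3P - 4 gives 45 = 9P, so P = 5 and Q = 11.
The shock moves the curves to Qd = 32 - 6P and Qs = 3P - 4.
Equate the new curves: 32 - 6P = 3P - 4, giving 36 = 9P, P = 4, Q = 8.
%ΔQ = (8 − 11) / 11 × 100 = -27.27%.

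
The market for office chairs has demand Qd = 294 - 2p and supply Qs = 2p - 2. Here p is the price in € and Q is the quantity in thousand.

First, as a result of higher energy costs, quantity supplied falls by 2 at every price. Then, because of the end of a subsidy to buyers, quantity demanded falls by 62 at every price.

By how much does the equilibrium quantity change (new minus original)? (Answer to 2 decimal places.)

Original equilibrium: 294 - 2p = 2p - 2 gives 296 = 4p, so p = 74 and Q = 146.
The new curves are Qd = 232 - 2p (demand) and Qs = 2p - 4 (supply).
Equate the new curves: 232 - 2p = 2p - 4, giving 236 = 4p, p = 59, Q = 114.
ΔQ = 114 − 146 = -32.00.

-32.00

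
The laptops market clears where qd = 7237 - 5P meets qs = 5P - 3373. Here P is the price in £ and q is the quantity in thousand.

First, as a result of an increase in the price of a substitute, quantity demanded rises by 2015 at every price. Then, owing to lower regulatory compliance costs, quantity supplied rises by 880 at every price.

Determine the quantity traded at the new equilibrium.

Solve the original market: 7237 - 5P = 5P - 3373, hence P = 1061 and q = 1932.
With the change applied: demand qd = 9252 - 5P, supply qs = 5P - 2493.
Equate the new curves: 9252 - 5P = 5P - 2493, giving 11745 = 10P, P = 1174.5, q = 3379.5.

3379.5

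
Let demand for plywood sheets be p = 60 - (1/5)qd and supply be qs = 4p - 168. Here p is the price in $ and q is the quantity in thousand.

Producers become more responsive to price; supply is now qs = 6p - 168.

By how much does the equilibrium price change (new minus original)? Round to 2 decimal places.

Before the shock: 300 - 5p = 4p - 168 ⇒ 468 = 9p ⇒ p = 52, q = 40.
With the change applied: demand qd = 300 - 5p, supply qs = 6p - 168.
Setting them equal: 300 - 5p = 6p - 168 → 468 = 11p, so p = 468/11 ≈ 42.5455 and q = 960/11 ≈ 87.2727.
Δp = 42.5455 − 52 = -9.45.

-9.45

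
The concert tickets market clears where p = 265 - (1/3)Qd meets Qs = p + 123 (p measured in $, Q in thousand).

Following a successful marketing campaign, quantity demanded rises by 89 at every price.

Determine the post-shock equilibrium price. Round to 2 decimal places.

Before the shock: 795 - 3p = p + 123 ⇒ 672 = 4p ⇒ p = 168, Q = 291.
After the shift, demand is Qd = 884 - 3p and supply is Qs = p + 123.
Equate the new curves: 884 - 3p = p + 123, giving 761 = 4p, p = 190.25, Q = 313.25.

190.25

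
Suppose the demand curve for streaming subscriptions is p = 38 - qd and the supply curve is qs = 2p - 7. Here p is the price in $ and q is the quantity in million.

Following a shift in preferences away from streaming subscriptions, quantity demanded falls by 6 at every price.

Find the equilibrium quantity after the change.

19

Solve the original market: 38 - p = 2p - 7, hence p = 15 and q = 23.
After the shift, demand is qd = 32 - p and supply is qs = 2p - 7.
Clearing the new market: 32 - p = 2p - 7, so p = 13 and q = 19.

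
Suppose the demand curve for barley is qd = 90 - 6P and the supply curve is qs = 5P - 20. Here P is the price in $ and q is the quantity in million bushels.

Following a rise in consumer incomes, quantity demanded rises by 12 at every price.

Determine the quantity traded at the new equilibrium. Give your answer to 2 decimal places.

Before the shock: 90 - 6P = 5P - 20 ⇒ 110 = 11P ⇒ P = 10, q = 30.
The new curves are qd = 102 - 6P (demand) and qs = 5P - 20 (supply).
Setting them equal: 102 - 6P = 5P - 20 → 122 = 11P, so P = 122/11 ≈ 11.0909 and q = 390/11 ≈ 35.4545.

35.45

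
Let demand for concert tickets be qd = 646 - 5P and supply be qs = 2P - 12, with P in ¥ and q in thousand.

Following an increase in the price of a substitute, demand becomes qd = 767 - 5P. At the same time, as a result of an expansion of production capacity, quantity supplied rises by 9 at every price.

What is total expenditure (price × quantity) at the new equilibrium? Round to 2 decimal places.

Solve the original market: 646 - 5P = 2P - 12, hence P = 94 and q = 176.
With the change applied: demand qd = 767 - 5P, supply qs = 2P - 3.
Setting them equal: 767 - 5P = 2P - 3 → 770 = 7P, so P = 110 and q = 217.
New expenditure = 110 × 217 = 23870.00.

23870.00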